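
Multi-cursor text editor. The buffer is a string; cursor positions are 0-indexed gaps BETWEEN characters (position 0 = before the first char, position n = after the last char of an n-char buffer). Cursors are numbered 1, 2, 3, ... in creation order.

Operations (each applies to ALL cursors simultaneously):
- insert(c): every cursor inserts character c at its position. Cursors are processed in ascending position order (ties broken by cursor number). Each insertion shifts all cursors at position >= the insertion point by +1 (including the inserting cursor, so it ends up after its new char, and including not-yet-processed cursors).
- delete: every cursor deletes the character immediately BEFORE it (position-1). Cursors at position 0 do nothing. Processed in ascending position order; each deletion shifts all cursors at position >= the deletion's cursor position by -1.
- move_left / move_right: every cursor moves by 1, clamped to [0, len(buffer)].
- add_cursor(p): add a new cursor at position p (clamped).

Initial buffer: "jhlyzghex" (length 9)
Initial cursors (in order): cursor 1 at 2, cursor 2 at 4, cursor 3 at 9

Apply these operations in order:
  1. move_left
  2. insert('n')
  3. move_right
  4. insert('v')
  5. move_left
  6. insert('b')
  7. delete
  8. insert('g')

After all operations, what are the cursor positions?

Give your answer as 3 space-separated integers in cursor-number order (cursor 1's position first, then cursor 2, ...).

Answer: 4 9 17

Derivation:
After op 1 (move_left): buffer="jhlyzghex" (len 9), cursors c1@1 c2@3 c3@8, authorship .........
After op 2 (insert('n')): buffer="jnhlnyzghenx" (len 12), cursors c1@2 c2@5 c3@11, authorship .1..2.....3.
After op 3 (move_right): buffer="jnhlnyzghenx" (len 12), cursors c1@3 c2@6 c3@12, authorship .1..2.....3.
After op 4 (insert('v')): buffer="jnhvlnyvzghenxv" (len 15), cursors c1@4 c2@8 c3@15, authorship .1.1.2.2....3.3
After op 5 (move_left): buffer="jnhvlnyvzghenxv" (len 15), cursors c1@3 c2@7 c3@14, authorship .1.1.2.2....3.3
After op 6 (insert('b')): buffer="jnhbvlnybvzghenxbv" (len 18), cursors c1@4 c2@9 c3@17, authorship .1.11.2.22....3.33
After op 7 (delete): buffer="jnhvlnyvzghenxv" (len 15), cursors c1@3 c2@7 c3@14, authorship .1.1.2.2....3.3
After op 8 (insert('g')): buffer="jnhgvlnygvzghenxgv" (len 18), cursors c1@4 c2@9 c3@17, authorship .1.11.2.22....3.33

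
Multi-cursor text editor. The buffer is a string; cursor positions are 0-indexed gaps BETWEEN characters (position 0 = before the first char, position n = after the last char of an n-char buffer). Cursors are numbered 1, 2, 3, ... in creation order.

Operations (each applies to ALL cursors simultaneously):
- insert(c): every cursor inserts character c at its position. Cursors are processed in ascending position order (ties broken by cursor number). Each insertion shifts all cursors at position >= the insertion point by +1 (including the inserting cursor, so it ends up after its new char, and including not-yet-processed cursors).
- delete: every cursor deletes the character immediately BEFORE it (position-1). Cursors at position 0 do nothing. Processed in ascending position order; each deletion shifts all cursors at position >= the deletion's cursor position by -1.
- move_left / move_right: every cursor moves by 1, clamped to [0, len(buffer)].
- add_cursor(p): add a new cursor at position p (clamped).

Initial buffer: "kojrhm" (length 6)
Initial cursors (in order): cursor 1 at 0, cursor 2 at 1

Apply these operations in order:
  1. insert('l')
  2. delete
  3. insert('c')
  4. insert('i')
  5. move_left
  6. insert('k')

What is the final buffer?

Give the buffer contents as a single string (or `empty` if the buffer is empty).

Answer: ckikckiojrhm

Derivation:
After op 1 (insert('l')): buffer="lklojrhm" (len 8), cursors c1@1 c2@3, authorship 1.2.....
After op 2 (delete): buffer="kojrhm" (len 6), cursors c1@0 c2@1, authorship ......
After op 3 (insert('c')): buffer="ckcojrhm" (len 8), cursors c1@1 c2@3, authorship 1.2.....
After op 4 (insert('i')): buffer="cikciojrhm" (len 10), cursors c1@2 c2@5, authorship 11.22.....
After op 5 (move_left): buffer="cikciojrhm" (len 10), cursors c1@1 c2@4, authorship 11.22.....
After op 6 (insert('k')): buffer="ckikckiojrhm" (len 12), cursors c1@2 c2@6, authorship 111.222.....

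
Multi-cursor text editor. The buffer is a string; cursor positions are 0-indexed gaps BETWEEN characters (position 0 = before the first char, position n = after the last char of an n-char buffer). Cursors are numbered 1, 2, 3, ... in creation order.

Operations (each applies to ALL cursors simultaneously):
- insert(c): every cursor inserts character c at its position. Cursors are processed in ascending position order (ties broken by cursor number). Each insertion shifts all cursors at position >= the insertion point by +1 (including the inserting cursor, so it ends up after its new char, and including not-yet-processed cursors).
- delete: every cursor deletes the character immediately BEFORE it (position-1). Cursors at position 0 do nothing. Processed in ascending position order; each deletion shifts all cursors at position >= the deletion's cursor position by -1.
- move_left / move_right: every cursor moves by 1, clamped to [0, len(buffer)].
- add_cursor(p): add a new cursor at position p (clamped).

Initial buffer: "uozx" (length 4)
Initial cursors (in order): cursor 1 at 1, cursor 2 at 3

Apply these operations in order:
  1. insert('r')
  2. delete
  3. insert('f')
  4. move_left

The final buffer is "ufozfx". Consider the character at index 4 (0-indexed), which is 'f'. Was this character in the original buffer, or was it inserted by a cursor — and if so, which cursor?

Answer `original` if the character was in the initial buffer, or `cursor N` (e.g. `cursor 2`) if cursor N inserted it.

Answer: cursor 2

Derivation:
After op 1 (insert('r')): buffer="urozrx" (len 6), cursors c1@2 c2@5, authorship .1..2.
After op 2 (delete): buffer="uozx" (len 4), cursors c1@1 c2@3, authorship ....
After op 3 (insert('f')): buffer="ufozfx" (len 6), cursors c1@2 c2@5, authorship .1..2.
After op 4 (move_left): buffer="ufozfx" (len 6), cursors c1@1 c2@4, authorship .1..2.
Authorship (.=original, N=cursor N): . 1 . . 2 .
Index 4: author = 2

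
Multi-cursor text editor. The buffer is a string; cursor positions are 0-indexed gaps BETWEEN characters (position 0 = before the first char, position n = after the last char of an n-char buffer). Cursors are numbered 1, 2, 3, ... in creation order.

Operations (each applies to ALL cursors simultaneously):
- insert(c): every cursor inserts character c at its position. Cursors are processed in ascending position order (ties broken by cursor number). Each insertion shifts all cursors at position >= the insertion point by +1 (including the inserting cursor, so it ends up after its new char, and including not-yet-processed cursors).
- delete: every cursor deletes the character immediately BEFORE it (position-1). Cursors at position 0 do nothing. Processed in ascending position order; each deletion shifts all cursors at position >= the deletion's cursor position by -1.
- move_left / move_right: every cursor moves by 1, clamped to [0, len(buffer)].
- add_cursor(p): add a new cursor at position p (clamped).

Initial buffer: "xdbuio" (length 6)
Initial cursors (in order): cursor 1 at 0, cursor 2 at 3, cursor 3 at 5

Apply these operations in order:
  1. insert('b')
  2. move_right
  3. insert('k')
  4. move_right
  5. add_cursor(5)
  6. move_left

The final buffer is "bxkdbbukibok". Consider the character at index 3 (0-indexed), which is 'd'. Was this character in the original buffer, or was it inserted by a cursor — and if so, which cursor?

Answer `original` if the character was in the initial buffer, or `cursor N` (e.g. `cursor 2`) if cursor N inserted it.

After op 1 (insert('b')): buffer="bxdbbuibo" (len 9), cursors c1@1 c2@5 c3@8, authorship 1...2..3.
After op 2 (move_right): buffer="bxdbbuibo" (len 9), cursors c1@2 c2@6 c3@9, authorship 1...2..3.
After op 3 (insert('k')): buffer="bxkdbbukibok" (len 12), cursors c1@3 c2@8 c3@12, authorship 1.1..2.2.3.3
After op 4 (move_right): buffer="bxkdbbukibok" (len 12), cursors c1@4 c2@9 c3@12, authorship 1.1..2.2.3.3
After op 5 (add_cursor(5)): buffer="bxkdbbukibok" (len 12), cursors c1@4 c4@5 c2@9 c3@12, authorship 1.1..2.2.3.3
After op 6 (move_left): buffer="bxkdbbukibok" (len 12), cursors c1@3 c4@4 c2@8 c3@11, authorship 1.1..2.2.3.3
Authorship (.=original, N=cursor N): 1 . 1 . . 2 . 2 . 3 . 3
Index 3: author = original

Answer: original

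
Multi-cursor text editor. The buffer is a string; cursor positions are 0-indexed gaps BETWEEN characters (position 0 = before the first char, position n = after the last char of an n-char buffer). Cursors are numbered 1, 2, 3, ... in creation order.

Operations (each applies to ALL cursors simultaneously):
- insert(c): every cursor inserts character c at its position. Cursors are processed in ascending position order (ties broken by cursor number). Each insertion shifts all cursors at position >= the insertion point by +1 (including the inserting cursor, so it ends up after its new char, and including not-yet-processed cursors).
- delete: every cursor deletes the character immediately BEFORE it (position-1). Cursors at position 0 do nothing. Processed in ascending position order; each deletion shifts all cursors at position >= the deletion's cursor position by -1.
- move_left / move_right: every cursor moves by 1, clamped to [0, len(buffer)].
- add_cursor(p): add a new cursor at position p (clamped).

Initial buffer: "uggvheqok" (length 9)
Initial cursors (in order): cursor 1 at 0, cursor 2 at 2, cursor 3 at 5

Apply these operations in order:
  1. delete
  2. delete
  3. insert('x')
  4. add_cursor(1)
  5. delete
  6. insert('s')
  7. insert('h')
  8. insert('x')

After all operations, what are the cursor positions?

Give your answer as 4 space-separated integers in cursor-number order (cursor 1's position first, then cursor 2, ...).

After op 1 (delete): buffer="ugveqok" (len 7), cursors c1@0 c2@1 c3@3, authorship .......
After op 2 (delete): buffer="geqok" (len 5), cursors c1@0 c2@0 c3@1, authorship .....
After op 3 (insert('x')): buffer="xxgxeqok" (len 8), cursors c1@2 c2@2 c3@4, authorship 12.3....
After op 4 (add_cursor(1)): buffer="xxgxeqok" (len 8), cursors c4@1 c1@2 c2@2 c3@4, authorship 12.3....
After op 5 (delete): buffer="geqok" (len 5), cursors c1@0 c2@0 c4@0 c3@1, authorship .....
After op 6 (insert('s')): buffer="sssgseqok" (len 9), cursors c1@3 c2@3 c4@3 c3@5, authorship 124.3....
After op 7 (insert('h')): buffer="ssshhhgsheqok" (len 13), cursors c1@6 c2@6 c4@6 c3@9, authorship 124124.33....
After op 8 (insert('x')): buffer="ssshhhxxxgshxeqok" (len 17), cursors c1@9 c2@9 c4@9 c3@13, authorship 124124124.333....

Answer: 9 9 13 9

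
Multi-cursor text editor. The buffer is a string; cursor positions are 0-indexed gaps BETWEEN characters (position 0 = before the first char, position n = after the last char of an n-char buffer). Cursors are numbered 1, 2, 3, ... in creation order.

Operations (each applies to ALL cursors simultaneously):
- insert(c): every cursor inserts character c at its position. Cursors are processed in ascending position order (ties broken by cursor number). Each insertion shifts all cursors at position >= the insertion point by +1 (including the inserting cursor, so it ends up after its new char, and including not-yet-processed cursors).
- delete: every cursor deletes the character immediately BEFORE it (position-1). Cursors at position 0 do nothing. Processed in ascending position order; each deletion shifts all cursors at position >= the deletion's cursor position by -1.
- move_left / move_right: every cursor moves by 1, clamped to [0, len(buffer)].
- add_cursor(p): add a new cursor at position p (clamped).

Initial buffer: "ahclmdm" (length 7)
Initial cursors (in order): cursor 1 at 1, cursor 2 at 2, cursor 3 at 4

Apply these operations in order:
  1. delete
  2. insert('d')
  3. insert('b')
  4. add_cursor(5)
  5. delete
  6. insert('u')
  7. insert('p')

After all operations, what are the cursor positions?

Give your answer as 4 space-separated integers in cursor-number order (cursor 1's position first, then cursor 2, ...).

After op 1 (delete): buffer="cmdm" (len 4), cursors c1@0 c2@0 c3@1, authorship ....
After op 2 (insert('d')): buffer="ddcdmdm" (len 7), cursors c1@2 c2@2 c3@4, authorship 12.3...
After op 3 (insert('b')): buffer="ddbbcdbmdm" (len 10), cursors c1@4 c2@4 c3@7, authorship 1212.33...
After op 4 (add_cursor(5)): buffer="ddbbcdbmdm" (len 10), cursors c1@4 c2@4 c4@5 c3@7, authorship 1212.33...
After op 5 (delete): buffer="dddmdm" (len 6), cursors c1@2 c2@2 c4@2 c3@3, authorship 123...
After op 6 (insert('u')): buffer="dduuudumdm" (len 10), cursors c1@5 c2@5 c4@5 c3@7, authorship 1212433...
After op 7 (insert('p')): buffer="dduuupppdupmdm" (len 14), cursors c1@8 c2@8 c4@8 c3@11, authorship 12124124333...

Answer: 8 8 11 8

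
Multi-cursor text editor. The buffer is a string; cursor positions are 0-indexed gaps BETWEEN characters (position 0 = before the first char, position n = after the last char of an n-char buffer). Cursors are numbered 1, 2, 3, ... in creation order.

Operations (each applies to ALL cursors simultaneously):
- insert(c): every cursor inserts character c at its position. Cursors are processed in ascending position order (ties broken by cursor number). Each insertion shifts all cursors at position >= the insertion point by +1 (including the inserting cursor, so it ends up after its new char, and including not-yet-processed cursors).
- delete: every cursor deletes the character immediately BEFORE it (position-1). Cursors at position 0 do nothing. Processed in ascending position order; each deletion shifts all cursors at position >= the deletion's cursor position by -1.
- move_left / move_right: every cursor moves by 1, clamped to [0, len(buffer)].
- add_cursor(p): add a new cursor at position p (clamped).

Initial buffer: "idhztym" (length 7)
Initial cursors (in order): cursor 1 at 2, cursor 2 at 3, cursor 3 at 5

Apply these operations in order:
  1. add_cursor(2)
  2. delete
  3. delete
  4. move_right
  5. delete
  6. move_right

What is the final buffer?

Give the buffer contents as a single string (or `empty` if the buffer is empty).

Answer: m

Derivation:
After op 1 (add_cursor(2)): buffer="idhztym" (len 7), cursors c1@2 c4@2 c2@3 c3@5, authorship .......
After op 2 (delete): buffer="zym" (len 3), cursors c1@0 c2@0 c4@0 c3@1, authorship ...
After op 3 (delete): buffer="ym" (len 2), cursors c1@0 c2@0 c3@0 c4@0, authorship ..
After op 4 (move_right): buffer="ym" (len 2), cursors c1@1 c2@1 c3@1 c4@1, authorship ..
After op 5 (delete): buffer="m" (len 1), cursors c1@0 c2@0 c3@0 c4@0, authorship .
After op 6 (move_right): buffer="m" (len 1), cursors c1@1 c2@1 c3@1 c4@1, authorship .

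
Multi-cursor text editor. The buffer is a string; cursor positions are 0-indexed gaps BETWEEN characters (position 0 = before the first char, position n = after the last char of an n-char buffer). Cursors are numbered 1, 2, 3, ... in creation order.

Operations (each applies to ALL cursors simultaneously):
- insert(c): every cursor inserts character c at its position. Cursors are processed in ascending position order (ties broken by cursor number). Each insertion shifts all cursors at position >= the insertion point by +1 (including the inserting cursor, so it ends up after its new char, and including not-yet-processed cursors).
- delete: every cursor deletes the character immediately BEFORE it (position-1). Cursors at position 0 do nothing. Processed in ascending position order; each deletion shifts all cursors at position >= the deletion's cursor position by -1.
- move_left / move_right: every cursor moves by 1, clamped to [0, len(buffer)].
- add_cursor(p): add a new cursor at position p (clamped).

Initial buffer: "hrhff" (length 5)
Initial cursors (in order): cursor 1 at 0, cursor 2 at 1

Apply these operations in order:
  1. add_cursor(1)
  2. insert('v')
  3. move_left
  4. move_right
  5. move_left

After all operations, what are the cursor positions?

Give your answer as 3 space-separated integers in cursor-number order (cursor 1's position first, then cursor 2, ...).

Answer: 0 3 3

Derivation:
After op 1 (add_cursor(1)): buffer="hrhff" (len 5), cursors c1@0 c2@1 c3@1, authorship .....
After op 2 (insert('v')): buffer="vhvvrhff" (len 8), cursors c1@1 c2@4 c3@4, authorship 1.23....
After op 3 (move_left): buffer="vhvvrhff" (len 8), cursors c1@0 c2@3 c3@3, authorship 1.23....
After op 4 (move_right): buffer="vhvvrhff" (len 8), cursors c1@1 c2@4 c3@4, authorship 1.23....
After op 5 (move_left): buffer="vhvvrhff" (len 8), cursors c1@0 c2@3 c3@3, authorship 1.23....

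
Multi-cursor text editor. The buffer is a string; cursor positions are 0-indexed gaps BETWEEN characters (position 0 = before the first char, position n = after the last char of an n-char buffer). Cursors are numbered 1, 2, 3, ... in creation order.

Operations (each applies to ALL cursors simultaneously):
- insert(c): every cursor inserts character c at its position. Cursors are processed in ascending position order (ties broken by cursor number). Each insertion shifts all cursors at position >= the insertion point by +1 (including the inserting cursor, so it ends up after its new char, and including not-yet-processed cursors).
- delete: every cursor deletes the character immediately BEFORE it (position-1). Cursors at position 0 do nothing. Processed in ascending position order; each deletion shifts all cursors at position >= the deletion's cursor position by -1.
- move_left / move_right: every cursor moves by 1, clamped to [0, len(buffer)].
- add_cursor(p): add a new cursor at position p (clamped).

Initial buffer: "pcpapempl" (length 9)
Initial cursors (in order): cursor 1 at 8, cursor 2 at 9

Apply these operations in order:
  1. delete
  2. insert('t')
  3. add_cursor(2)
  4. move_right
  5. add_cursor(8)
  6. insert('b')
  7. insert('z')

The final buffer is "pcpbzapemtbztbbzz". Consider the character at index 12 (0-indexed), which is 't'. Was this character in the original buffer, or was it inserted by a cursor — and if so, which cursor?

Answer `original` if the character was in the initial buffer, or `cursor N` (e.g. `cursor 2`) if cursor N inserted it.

Answer: cursor 2

Derivation:
After op 1 (delete): buffer="pcpapem" (len 7), cursors c1@7 c2@7, authorship .......
After op 2 (insert('t')): buffer="pcpapemtt" (len 9), cursors c1@9 c2@9, authorship .......12
After op 3 (add_cursor(2)): buffer="pcpapemtt" (len 9), cursors c3@2 c1@9 c2@9, authorship .......12
After op 4 (move_right): buffer="pcpapemtt" (len 9), cursors c3@3 c1@9 c2@9, authorship .......12
After op 5 (add_cursor(8)): buffer="pcpapemtt" (len 9), cursors c3@3 c4@8 c1@9 c2@9, authorship .......12
After op 6 (insert('b')): buffer="pcpbapemtbtbb" (len 13), cursors c3@4 c4@10 c1@13 c2@13, authorship ...3....14212
After op 7 (insert('z')): buffer="pcpbzapemtbztbbzz" (len 17), cursors c3@5 c4@12 c1@17 c2@17, authorship ...33....14421212
Authorship (.=original, N=cursor N): . . . 3 3 . . . . 1 4 4 2 1 2 1 2
Index 12: author = 2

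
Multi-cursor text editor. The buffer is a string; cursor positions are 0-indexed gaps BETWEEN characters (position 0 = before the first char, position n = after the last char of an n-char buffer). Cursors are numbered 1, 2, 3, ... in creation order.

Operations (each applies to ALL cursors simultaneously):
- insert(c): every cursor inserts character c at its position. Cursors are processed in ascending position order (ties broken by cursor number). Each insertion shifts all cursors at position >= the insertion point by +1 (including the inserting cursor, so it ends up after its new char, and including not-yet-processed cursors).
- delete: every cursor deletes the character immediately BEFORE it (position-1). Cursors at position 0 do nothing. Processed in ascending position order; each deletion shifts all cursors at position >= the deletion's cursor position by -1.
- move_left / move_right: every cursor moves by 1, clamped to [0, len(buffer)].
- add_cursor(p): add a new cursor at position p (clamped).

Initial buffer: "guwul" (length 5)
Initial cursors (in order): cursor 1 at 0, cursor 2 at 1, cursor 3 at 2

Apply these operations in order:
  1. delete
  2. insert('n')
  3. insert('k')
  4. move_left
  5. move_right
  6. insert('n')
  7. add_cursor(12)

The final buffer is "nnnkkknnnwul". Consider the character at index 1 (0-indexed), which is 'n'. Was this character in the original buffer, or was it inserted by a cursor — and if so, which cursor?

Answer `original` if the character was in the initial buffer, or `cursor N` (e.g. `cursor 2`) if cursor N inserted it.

Answer: cursor 2

Derivation:
After op 1 (delete): buffer="wul" (len 3), cursors c1@0 c2@0 c3@0, authorship ...
After op 2 (insert('n')): buffer="nnnwul" (len 6), cursors c1@3 c2@3 c3@3, authorship 123...
After op 3 (insert('k')): buffer="nnnkkkwul" (len 9), cursors c1@6 c2@6 c3@6, authorship 123123...
After op 4 (move_left): buffer="nnnkkkwul" (len 9), cursors c1@5 c2@5 c3@5, authorship 123123...
After op 5 (move_right): buffer="nnnkkkwul" (len 9), cursors c1@6 c2@6 c3@6, authorship 123123...
After op 6 (insert('n')): buffer="nnnkkknnnwul" (len 12), cursors c1@9 c2@9 c3@9, authorship 123123123...
After op 7 (add_cursor(12)): buffer="nnnkkknnnwul" (len 12), cursors c1@9 c2@9 c3@9 c4@12, authorship 123123123...
Authorship (.=original, N=cursor N): 1 2 3 1 2 3 1 2 3 . . .
Index 1: author = 2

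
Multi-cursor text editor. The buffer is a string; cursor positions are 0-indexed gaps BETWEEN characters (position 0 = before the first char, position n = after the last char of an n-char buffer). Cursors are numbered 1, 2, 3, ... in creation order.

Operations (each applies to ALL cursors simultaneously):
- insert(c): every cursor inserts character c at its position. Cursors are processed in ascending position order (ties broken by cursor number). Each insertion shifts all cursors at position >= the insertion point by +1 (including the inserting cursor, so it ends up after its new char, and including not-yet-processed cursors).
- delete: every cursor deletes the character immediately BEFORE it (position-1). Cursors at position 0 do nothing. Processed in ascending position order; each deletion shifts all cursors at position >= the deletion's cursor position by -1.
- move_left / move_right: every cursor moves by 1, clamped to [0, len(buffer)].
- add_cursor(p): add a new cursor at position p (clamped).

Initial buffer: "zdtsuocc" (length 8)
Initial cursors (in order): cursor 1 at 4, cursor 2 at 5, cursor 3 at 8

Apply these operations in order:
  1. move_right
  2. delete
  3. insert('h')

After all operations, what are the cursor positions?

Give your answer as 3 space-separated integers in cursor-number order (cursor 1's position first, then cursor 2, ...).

Answer: 6 6 8

Derivation:
After op 1 (move_right): buffer="zdtsuocc" (len 8), cursors c1@5 c2@6 c3@8, authorship ........
After op 2 (delete): buffer="zdtsc" (len 5), cursors c1@4 c2@4 c3@5, authorship .....
After op 3 (insert('h')): buffer="zdtshhch" (len 8), cursors c1@6 c2@6 c3@8, authorship ....12.3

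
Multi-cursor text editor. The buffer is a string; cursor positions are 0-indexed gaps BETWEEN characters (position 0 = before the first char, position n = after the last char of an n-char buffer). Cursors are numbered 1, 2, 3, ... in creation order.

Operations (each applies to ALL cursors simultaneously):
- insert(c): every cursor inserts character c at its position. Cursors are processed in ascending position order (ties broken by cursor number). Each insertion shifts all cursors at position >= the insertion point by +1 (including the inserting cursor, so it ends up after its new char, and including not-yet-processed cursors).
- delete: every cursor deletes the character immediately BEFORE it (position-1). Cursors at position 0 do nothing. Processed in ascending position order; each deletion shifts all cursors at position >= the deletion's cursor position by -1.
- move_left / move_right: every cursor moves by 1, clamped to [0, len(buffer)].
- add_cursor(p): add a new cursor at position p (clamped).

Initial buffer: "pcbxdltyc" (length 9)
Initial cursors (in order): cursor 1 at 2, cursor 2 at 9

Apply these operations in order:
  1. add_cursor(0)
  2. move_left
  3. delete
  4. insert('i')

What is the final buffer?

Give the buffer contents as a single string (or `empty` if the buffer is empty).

After op 1 (add_cursor(0)): buffer="pcbxdltyc" (len 9), cursors c3@0 c1@2 c2@9, authorship .........
After op 2 (move_left): buffer="pcbxdltyc" (len 9), cursors c3@0 c1@1 c2@8, authorship .........
After op 3 (delete): buffer="cbxdltc" (len 7), cursors c1@0 c3@0 c2@6, authorship .......
After op 4 (insert('i')): buffer="iicbxdltic" (len 10), cursors c1@2 c3@2 c2@9, authorship 13......2.

Answer: iicbxdltic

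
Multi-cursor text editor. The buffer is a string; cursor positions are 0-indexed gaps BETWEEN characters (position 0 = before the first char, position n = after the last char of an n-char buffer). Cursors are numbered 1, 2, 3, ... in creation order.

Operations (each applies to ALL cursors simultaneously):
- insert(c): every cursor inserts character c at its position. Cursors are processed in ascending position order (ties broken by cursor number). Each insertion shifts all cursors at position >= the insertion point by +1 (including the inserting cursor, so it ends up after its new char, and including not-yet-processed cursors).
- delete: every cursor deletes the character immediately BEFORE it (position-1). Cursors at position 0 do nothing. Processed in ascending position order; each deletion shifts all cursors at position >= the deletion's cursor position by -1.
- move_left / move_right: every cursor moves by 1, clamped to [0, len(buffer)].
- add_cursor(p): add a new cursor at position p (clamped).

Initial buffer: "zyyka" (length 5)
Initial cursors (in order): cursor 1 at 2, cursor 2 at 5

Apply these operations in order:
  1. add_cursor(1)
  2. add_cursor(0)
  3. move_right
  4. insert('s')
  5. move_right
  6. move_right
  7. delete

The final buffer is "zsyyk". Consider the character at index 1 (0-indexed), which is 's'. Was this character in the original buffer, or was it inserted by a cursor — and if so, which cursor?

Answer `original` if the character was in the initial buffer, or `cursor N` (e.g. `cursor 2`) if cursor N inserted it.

Answer: cursor 4

Derivation:
After op 1 (add_cursor(1)): buffer="zyyka" (len 5), cursors c3@1 c1@2 c2@5, authorship .....
After op 2 (add_cursor(0)): buffer="zyyka" (len 5), cursors c4@0 c3@1 c1@2 c2@5, authorship .....
After op 3 (move_right): buffer="zyyka" (len 5), cursors c4@1 c3@2 c1@3 c2@5, authorship .....
After op 4 (insert('s')): buffer="zsysyskas" (len 9), cursors c4@2 c3@4 c1@6 c2@9, authorship .4.3.1..2
After op 5 (move_right): buffer="zsysyskas" (len 9), cursors c4@3 c3@5 c1@7 c2@9, authorship .4.3.1..2
After op 6 (move_right): buffer="zsysyskas" (len 9), cursors c4@4 c3@6 c1@8 c2@9, authorship .4.3.1..2
After op 7 (delete): buffer="zsyyk" (len 5), cursors c4@3 c3@4 c1@5 c2@5, authorship .4...
Authorship (.=original, N=cursor N): . 4 . . .
Index 1: author = 4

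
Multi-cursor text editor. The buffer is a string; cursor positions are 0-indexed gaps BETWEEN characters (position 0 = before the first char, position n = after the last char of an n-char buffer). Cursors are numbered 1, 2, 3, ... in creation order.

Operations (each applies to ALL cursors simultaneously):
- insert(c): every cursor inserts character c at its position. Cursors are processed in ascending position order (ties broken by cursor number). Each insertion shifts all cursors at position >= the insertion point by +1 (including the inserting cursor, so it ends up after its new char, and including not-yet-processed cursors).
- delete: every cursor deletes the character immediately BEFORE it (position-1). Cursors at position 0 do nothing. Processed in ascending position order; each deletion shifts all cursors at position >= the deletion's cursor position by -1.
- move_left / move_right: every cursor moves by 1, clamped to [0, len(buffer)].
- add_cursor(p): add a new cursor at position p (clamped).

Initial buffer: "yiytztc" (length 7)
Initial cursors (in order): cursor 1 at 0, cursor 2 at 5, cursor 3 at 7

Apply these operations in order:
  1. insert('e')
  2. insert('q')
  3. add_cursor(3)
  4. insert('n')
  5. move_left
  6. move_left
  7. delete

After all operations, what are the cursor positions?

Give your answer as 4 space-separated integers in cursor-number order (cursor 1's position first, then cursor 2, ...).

After op 1 (insert('e')): buffer="eyiytzetce" (len 10), cursors c1@1 c2@7 c3@10, authorship 1.....2..3
After op 2 (insert('q')): buffer="eqyiytzeqtceq" (len 13), cursors c1@2 c2@9 c3@13, authorship 11.....22..33
After op 3 (add_cursor(3)): buffer="eqyiytzeqtceq" (len 13), cursors c1@2 c4@3 c2@9 c3@13, authorship 11.....22..33
After op 4 (insert('n')): buffer="eqnyniytzeqntceqn" (len 17), cursors c1@3 c4@5 c2@12 c3@17, authorship 111.4....222..333
After op 5 (move_left): buffer="eqnyniytzeqntceqn" (len 17), cursors c1@2 c4@4 c2@11 c3@16, authorship 111.4....222..333
After op 6 (move_left): buffer="eqnyniytzeqntceqn" (len 17), cursors c1@1 c4@3 c2@10 c3@15, authorship 111.4....222..333
After op 7 (delete): buffer="qyniytzqntcqn" (len 13), cursors c1@0 c4@1 c2@7 c3@11, authorship 1.4....22..33

Answer: 0 7 11 1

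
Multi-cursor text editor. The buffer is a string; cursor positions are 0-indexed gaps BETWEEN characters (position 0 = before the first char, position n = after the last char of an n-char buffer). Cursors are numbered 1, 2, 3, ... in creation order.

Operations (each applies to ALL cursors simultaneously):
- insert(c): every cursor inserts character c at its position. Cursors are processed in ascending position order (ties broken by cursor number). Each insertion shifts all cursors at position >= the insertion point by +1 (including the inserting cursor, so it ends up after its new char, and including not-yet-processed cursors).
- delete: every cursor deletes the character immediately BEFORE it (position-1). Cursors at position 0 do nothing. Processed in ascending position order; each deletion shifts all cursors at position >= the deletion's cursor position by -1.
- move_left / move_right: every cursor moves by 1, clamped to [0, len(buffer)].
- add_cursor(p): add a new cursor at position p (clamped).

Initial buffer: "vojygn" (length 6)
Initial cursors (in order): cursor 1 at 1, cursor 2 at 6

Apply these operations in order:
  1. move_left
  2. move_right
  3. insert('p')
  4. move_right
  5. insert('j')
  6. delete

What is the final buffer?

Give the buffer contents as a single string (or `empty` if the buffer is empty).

After op 1 (move_left): buffer="vojygn" (len 6), cursors c1@0 c2@5, authorship ......
After op 2 (move_right): buffer="vojygn" (len 6), cursors c1@1 c2@6, authorship ......
After op 3 (insert('p')): buffer="vpojygnp" (len 8), cursors c1@2 c2@8, authorship .1.....2
After op 4 (move_right): buffer="vpojygnp" (len 8), cursors c1@3 c2@8, authorship .1.....2
After op 5 (insert('j')): buffer="vpojjygnpj" (len 10), cursors c1@4 c2@10, authorship .1.1....22
After op 6 (delete): buffer="vpojygnp" (len 8), cursors c1@3 c2@8, authorship .1.....2

Answer: vpojygnp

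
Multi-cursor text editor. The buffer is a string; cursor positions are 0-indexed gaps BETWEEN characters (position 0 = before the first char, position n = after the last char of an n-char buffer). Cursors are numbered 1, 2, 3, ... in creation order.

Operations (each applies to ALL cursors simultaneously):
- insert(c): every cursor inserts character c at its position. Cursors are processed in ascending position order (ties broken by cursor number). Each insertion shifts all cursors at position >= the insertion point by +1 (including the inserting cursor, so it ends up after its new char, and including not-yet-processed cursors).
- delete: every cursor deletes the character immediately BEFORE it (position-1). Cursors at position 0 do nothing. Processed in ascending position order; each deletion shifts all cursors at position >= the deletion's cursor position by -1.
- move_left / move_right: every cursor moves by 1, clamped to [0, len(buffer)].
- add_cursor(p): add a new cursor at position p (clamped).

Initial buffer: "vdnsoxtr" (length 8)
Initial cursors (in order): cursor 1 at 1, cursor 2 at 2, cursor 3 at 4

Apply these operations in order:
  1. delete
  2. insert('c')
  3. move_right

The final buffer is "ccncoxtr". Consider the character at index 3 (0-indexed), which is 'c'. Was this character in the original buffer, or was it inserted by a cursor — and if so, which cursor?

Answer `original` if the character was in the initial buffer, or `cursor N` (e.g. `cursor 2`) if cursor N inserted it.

Answer: cursor 3

Derivation:
After op 1 (delete): buffer="noxtr" (len 5), cursors c1@0 c2@0 c3@1, authorship .....
After op 2 (insert('c')): buffer="ccncoxtr" (len 8), cursors c1@2 c2@2 c3@4, authorship 12.3....
After op 3 (move_right): buffer="ccncoxtr" (len 8), cursors c1@3 c2@3 c3@5, authorship 12.3....
Authorship (.=original, N=cursor N): 1 2 . 3 . . . .
Index 3: author = 3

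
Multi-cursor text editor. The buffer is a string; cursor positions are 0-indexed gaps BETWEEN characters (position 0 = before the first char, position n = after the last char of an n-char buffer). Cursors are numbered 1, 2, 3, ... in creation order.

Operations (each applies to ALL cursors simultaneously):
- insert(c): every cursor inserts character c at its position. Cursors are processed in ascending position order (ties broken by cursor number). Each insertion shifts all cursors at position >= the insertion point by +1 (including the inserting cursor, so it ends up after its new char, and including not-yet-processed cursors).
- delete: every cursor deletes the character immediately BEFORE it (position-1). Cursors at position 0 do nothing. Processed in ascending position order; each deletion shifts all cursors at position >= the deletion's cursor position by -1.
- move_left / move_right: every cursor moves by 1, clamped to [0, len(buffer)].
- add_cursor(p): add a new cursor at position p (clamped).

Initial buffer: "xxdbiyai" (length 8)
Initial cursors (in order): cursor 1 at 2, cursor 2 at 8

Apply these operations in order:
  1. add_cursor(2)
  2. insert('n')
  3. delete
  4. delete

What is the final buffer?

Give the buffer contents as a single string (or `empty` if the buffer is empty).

Answer: dbiya

Derivation:
After op 1 (add_cursor(2)): buffer="xxdbiyai" (len 8), cursors c1@2 c3@2 c2@8, authorship ........
After op 2 (insert('n')): buffer="xxnndbiyain" (len 11), cursors c1@4 c3@4 c2@11, authorship ..13......2
After op 3 (delete): buffer="xxdbiyai" (len 8), cursors c1@2 c3@2 c2@8, authorship ........
After op 4 (delete): buffer="dbiya" (len 5), cursors c1@0 c3@0 c2@5, authorship .....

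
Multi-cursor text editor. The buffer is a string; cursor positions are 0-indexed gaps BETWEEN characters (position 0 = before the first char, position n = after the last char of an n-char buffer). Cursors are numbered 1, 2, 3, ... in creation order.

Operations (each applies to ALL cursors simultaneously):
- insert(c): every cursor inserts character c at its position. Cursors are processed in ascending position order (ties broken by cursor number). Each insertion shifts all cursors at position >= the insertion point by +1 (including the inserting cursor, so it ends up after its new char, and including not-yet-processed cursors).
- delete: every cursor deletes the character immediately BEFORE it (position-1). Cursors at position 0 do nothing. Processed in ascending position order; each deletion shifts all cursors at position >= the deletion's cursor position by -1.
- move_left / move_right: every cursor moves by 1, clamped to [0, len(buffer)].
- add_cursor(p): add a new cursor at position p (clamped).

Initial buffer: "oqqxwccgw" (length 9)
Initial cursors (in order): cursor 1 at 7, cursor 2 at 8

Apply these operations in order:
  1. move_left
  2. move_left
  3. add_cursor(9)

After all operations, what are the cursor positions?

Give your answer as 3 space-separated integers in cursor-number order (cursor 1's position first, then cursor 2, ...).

Answer: 5 6 9

Derivation:
After op 1 (move_left): buffer="oqqxwccgw" (len 9), cursors c1@6 c2@7, authorship .........
After op 2 (move_left): buffer="oqqxwccgw" (len 9), cursors c1@5 c2@6, authorship .........
After op 3 (add_cursor(9)): buffer="oqqxwccgw" (len 9), cursors c1@5 c2@6 c3@9, authorship .........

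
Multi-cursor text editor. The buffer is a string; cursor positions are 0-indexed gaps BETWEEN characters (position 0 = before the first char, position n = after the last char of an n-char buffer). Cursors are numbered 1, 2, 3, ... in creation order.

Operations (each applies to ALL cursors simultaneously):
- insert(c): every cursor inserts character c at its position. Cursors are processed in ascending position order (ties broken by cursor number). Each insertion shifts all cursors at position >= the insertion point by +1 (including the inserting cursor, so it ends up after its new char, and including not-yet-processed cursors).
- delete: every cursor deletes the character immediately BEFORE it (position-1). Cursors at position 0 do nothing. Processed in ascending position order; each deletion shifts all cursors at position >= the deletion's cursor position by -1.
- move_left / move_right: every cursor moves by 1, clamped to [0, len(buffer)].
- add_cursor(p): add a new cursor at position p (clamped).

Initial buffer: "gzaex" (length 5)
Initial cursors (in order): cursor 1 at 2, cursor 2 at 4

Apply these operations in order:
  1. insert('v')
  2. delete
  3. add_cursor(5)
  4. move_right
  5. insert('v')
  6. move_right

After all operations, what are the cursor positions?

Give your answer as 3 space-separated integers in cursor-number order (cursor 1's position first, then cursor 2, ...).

Answer: 5 8 8

Derivation:
After op 1 (insert('v')): buffer="gzvaevx" (len 7), cursors c1@3 c2@6, authorship ..1..2.
After op 2 (delete): buffer="gzaex" (len 5), cursors c1@2 c2@4, authorship .....
After op 3 (add_cursor(5)): buffer="gzaex" (len 5), cursors c1@2 c2@4 c3@5, authorship .....
After op 4 (move_right): buffer="gzaex" (len 5), cursors c1@3 c2@5 c3@5, authorship .....
After op 5 (insert('v')): buffer="gzavexvv" (len 8), cursors c1@4 c2@8 c3@8, authorship ...1..23
After op 6 (move_right): buffer="gzavexvv" (len 8), cursors c1@5 c2@8 c3@8, authorship ...1..23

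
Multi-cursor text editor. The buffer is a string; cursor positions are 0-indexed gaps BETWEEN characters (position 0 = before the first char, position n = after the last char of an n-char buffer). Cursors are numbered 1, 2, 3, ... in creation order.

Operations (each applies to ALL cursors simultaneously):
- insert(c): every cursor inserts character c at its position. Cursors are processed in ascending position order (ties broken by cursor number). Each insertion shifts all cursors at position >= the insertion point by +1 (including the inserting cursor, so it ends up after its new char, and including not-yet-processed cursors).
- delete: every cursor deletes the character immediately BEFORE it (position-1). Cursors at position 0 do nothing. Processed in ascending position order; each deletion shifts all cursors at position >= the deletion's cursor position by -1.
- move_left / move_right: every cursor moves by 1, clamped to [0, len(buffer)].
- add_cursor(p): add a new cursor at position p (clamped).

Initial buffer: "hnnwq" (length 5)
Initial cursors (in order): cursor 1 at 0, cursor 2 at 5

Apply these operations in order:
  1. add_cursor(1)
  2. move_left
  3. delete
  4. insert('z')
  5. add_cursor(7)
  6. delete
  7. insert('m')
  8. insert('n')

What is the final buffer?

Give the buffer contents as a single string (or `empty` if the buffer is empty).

Answer: mmnnhnnmmnn

Derivation:
After op 1 (add_cursor(1)): buffer="hnnwq" (len 5), cursors c1@0 c3@1 c2@5, authorship .....
After op 2 (move_left): buffer="hnnwq" (len 5), cursors c1@0 c3@0 c2@4, authorship .....
After op 3 (delete): buffer="hnnq" (len 4), cursors c1@0 c3@0 c2@3, authorship ....
After op 4 (insert('z')): buffer="zzhnnzq" (len 7), cursors c1@2 c3@2 c2@6, authorship 13...2.
After op 5 (add_cursor(7)): buffer="zzhnnzq" (len 7), cursors c1@2 c3@2 c2@6 c4@7, authorship 13...2.
After op 6 (delete): buffer="hnn" (len 3), cursors c1@0 c3@0 c2@3 c4@3, authorship ...
After op 7 (insert('m')): buffer="mmhnnmm" (len 7), cursors c1@2 c3@2 c2@7 c4@7, authorship 13...24
After op 8 (insert('n')): buffer="mmnnhnnmmnn" (len 11), cursors c1@4 c3@4 c2@11 c4@11, authorship 1313...2424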